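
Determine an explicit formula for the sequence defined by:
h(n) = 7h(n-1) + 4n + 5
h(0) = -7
First-order linear with linear forcing.
Homogeneous solution: h_h(n) = A·(7)^n.
Try particular h_p(n) = pn + q. Substituting:
  pn + q = 7(p(n-1) + q) + 4n + 5.
Matching the n-coefficient: p = 7p + 4 ⇒ p = - \frac{2}{3}.
Matching constants: q = -7p + 7q + 5 ⇒ q = - \frac{29}{18}.
General: h(n) = A·(7)^n - \frac{2 n}{3} - \frac{29}{18}.
Apply h(0) = -7: A - \frac{29}{18} = -7 ⇒ A = - \frac{97}{18}.
So h(n) = - \frac{97 \cdot 7^{n}}{18} - \frac{2 n}{3} - \frac{29}{18}.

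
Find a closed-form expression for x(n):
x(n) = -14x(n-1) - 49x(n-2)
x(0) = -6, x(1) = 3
Characteristic equation: x² + 14x + 49 = 0, which is (x - (-7))².
Repeated root r = -7.
General solution: x(n) = (A + Bn)·(-7)^n.
From x(0) = -6: A = -6.
From x(1) = 3: (A + B)·(-7) = 3 ⇒ B = \frac{39}{7}.
So x(n) = \left(\frac{39 n}{7} - 6\right) \cdot (-7)^n.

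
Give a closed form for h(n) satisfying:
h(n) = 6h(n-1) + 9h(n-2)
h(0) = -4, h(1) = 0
Characteristic equation: x² - 6x - 9 = 0.
Discriminant Δ = (6)² + 4·(9) = 72.
Roots r₁,₂ = (6 ± √72)/2, so r₁ = 3 + 3 \sqrt{2}, r₂ = 3 - 3 \sqrt{2}.
General solution: h(n) = A·r₁^n + B·r₂^n.
From the initial conditions, A + B = -4 and r₁A + r₂B = 0.
Since r₁ - r₂ = √72: A = (0 - (-4)r₂)/√72 = -2 + \sqrt{2}, and B = -4 - A = -2 - \sqrt{2}.
So h(n) = \left(-2 + \sqrt{2}\right)\left(3 + 3 \sqrt{2}\right)^n + \left(-2 - \sqrt{2}\right)\left(3 - 3 \sqrt{2}\right)^n.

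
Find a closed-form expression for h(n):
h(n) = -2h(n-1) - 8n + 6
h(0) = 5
First-order linear with linear forcing.
Homogeneous solution: h_h(n) = A·(-2)^n.
Try particular h_p(n) = pn + q. Substituting:
  pn + q = -2(p(n-1) + q) - 8n + 6.
Matching the n-coefficient: p = -2p - 8 ⇒ p = - \frac{8}{3}.
Matching constants: q = 2p - 2q + 6 ⇒ q = \frac{2}{9}.
General: h(n) = A·(-2)^n - \frac{8 n}{3} + \frac{2}{9}.
Apply h(0) = 5: A + \frac{2}{9} = 5 ⇒ A = \frac{43}{9}.
So h(n) = \frac{43 \left(-2\right)^{n}}{9} - \frac{8 n}{3} + \frac{2}{9}.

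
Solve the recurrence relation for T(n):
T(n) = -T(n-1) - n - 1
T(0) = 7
First-order linear with linear forcing.
Homogeneous solution: T_h(n) = A·(-1)^n.
Try particular T_p(n) = pn + q. Substituting:
  pn + q = -(p(n-1) + q) - n - 1.
Matching the n-coefficient: p = -p - 1 ⇒ p = - \frac{1}{2}.
Matching constants: q = p - q - 1 ⇒ q = - \frac{3}{4}.
General: T(n) = A·(-1)^n - \frac{n}{2} - \frac{3}{4}.
Apply T(0) = 7: A - \frac{3}{4} = 7 ⇒ A = \frac{31}{4}.
So T(n) = \frac{31 \left(-1\right)^{n}}{4} - \frac{n}{2} - \frac{3}{4}.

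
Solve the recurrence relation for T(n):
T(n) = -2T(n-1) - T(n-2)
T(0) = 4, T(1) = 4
Characteristic equation: x² + 2x + 1 = 0, which is (x - (-1))².
Repeated root r = -1.
General solution: T(n) = (A + Bn)·(-1)^n.
From T(0) = 4: A = 4.
From T(1) = 4: (A + B)·(-1) = 4 ⇒ B = -8.
So T(n) = \left(4 - 8 n\right) \cdot (-1)^n.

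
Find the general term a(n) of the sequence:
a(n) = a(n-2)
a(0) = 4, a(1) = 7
Characteristic equation: x² - 1 = 0, which factors as (x - (1))(x - (-1)) = 0.
Roots r₁ = 1, r₂ = -1 (distinct).
General solution: a(n) = A·(1)^n + B·(-1)^n.
From a(0) = 4: A + B = 4.
From a(1) = 7: A - B = 7.
Solving: A = \frac{11}{2}, B = - \frac{3}{2}.
So a(n) = \frac{11}{2} - \frac{3 \left(-1\right)^{n}}{2}.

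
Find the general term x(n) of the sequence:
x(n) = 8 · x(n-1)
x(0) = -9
Pure geometric recurrence with ratio 8.
By induction x(n) = x(0) · (8)^n = - 9 \cdot 8^{n}.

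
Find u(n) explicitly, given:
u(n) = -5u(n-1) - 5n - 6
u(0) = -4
First-order linear with linear forcing.
Homogeneous solution: u_h(n) = A·(-5)^n.
Try particular u_p(n) = pn + q. Substituting:
  pn + q = -5(p(n-1) + q) - 5n - 6.
Matching the n-coefficient: p = -5p - 5 ⇒ p = - \frac{5}{6}.
Matching constants: q = 5p - 5q - 6 ⇒ q = - \frac{61}{36}.
General: u(n) = A·(-5)^n - \frac{5 n}{6} - \frac{61}{36}.
Apply u(0) = -4: A - \frac{61}{36} = -4 ⇒ A = - \frac{83}{36}.
So u(n) = - \frac{83 \left(-5\right)^{n}}{36} - \frac{5 n}{6} - \frac{61}{36}.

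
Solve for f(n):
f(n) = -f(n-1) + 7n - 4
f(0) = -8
First-order linear with linear forcing.
Homogeneous solution: f_h(n) = A·(-1)^n.
Try particular f_p(n) = pn + q. Substituting:
  pn + q = -(p(n-1) + q) + 7n - 4.
Matching the n-coefficient: p = -p + 7 ⇒ p = \frac{7}{2}.
Matching constants: q = p - q - 4 ⇒ q = - \frac{1}{4}.
General: f(n) = A·(-1)^n + \frac{7 n}{2} - \frac{1}{4}.
Apply f(0) = -8: A - \frac{1}{4} = -8 ⇒ A = - \frac{31}{4}.
So f(n) = - \frac{31 \left(-1\right)^{n}}{4} + \frac{7 n}{2} - \frac{1}{4}.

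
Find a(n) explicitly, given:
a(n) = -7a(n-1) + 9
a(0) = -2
First-order linear non-homogeneous.
Homogeneous solution: a_h(n) = A·(-7)^n.
Try constant particular solution a_p = K: K = -7K + 9 ⇒ K = \frac{9}{8}.
General: a(n) = A·(-7)^n + \frac{9}{8}.
Apply a(0) = -2: A + \frac{9}{8} = -2 ⇒ A = - \frac{25}{8}.
So a(n) = \frac{9}{8} - \frac{25 \left(-7\right)^{n}}{8}.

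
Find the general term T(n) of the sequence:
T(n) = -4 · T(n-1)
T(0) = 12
Pure geometric recurrence with ratio -4.
By induction T(n) = T(0) · (-4)^n = 12 \left(-4\right)^{n}.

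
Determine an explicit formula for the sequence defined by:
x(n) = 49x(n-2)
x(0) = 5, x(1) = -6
Characteristic equation: x² - 49 = 0, which factors as (x - (-7))(x - (7)) = 0.
Roots r₁ = -7, r₂ = 7 (distinct).
General solution: x(n) = A·(-7)^n + B·(7)^n.
From x(0) = 5: A + B = 5.
From x(1) = -6: -7A + 7B = -6.
Solving: A = \frac{41}{14}, B = \frac{29}{14}.
So x(n) = \frac{41 \left(-7\right)^{n}}{14} + \frac{29 \cdot 7^{n}}{14}.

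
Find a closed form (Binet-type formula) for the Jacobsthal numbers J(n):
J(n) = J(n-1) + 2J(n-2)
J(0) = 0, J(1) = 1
This is the Jacobsthal sequence.
Characteristic equation: x² - x - 2 = 0; roots r₁ = 2, r₂ = -1.
General: J(n) = A·r₁^n + B·r₂^n. Solving with J(0)=0, J(1)=1 gives A = \frac{1}{3}, B = - \frac{1}{3}.
So J(n) = - \frac{\left(-1\right)^{n}}{3} + \frac{2^{n}}{3}.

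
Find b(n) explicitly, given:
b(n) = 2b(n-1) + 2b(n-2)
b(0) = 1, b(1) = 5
Characteristic equation: x² - 2x - 2 = 0.
Discriminant Δ = (2)² + 4·(2) = 12.
Roots r₁,₂ = (2 ± √12)/2, so r₁ = 1 + \sqrt{3}, r₂ = 1 - \sqrt{3}.
General solution: b(n) = A·r₁^n + B·r₂^n.
From the initial conditions, A + B = 1 and r₁A + r₂B = 5.
Since r₁ - r₂ = √12: A = (5 - (1)r₂)/√12 = \frac{1}{2} + \frac{2 \sqrt{3}}{3}, and B = 1 - A = \frac{1}{2} - \frac{2 \sqrt{3}}{3}.
So b(n) = \left(\frac{1}{2} + \frac{2 \sqrt{3}}{3}\right)\left(1 + \sqrt{3}\right)^n + \left(\frac{1}{2} - \frac{2 \sqrt{3}}{3}\right)\left(1 - \sqrt{3}\right)^n.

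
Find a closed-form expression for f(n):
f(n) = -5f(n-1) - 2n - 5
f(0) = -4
First-order linear with linear forcing.
Homogeneous solution: f_h(n) = A·(-5)^n.
Try particular f_p(n) = pn + q. Substituting:
  pn + q = -5(p(n-1) + q) - 2n - 5.
Matching the n-coefficient: p = -5p - 2 ⇒ p = - \frac{1}{3}.
Matching constants: q = 5p - 5q - 5 ⇒ q = - \frac{10}{9}.
General: f(n) = A·(-5)^n - \frac{n}{3} - \frac{10}{9}.
Apply f(0) = -4: A - \frac{10}{9} = -4 ⇒ A = - \frac{26}{9}.
So f(n) = - \frac{26 \left(-5\right)^{n}}{9} - \frac{n}{3} - \frac{10}{9}.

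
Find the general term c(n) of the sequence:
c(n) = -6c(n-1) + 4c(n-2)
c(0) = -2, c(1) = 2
Characteristic equation: x² + 6x - 4 = 0.
Discriminant Δ = (-6)² + 4·(4) = 52.
Roots r₁,₂ = (-6 ± √52)/2, so r₁ = -3 + \sqrt{13}, r₂ = - \sqrt{13} - 3.
General solution: c(n) = A·r₁^n + B·r₂^n.
From the initial conditions, A + B = -2 and r₁A + r₂B = 2.
Since r₁ - r₂ = √52: A = (2 - (-2)r₂)/√52 = -1 - \frac{2 \sqrt{13}}{13}, and B = -2 - A = -1 + \frac{2 \sqrt{13}}{13}.
So c(n) = \left(-1 - \frac{2 \sqrt{13}}{13}\right)\left(-3 + \sqrt{13}\right)^n + \left(-1 + \frac{2 \sqrt{13}}{13}\right)\left(- \sqrt{13} - 3\right)^n.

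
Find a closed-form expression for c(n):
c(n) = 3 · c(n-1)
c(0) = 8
Pure geometric recurrence with ratio 3.
By induction c(n) = c(0) · (3)^n = 8 \cdot 3^{n}.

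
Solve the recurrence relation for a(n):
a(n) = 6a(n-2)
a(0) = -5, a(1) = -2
Characteristic equation: x² - 6 = 0.
Discriminant Δ = (0)² + 4·(6) = 24.
Roots r₁,₂ = (0 ± √24)/2, so r₁ = \sqrt{6}, r₂ = - \sqrt{6}.
General solution: a(n) = A·r₁^n + B·r₂^n.
From the initial conditions, A + B = -5 and r₁A + r₂B = -2.
Since r₁ - r₂ = √24: A = (-2 - (-5)r₂)/√24 = - \frac{5}{2} - \frac{\sqrt{6}}{6}, and B = -5 - A = - \frac{5}{2} + \frac{\sqrt{6}}{6}.
So a(n) = \left(- \frac{5}{2} - \frac{\sqrt{6}}{6}\right)\left(\sqrt{6}\right)^n + \left(- \frac{5}{2} + \frac{\sqrt{6}}{6}\right)\left(- \sqrt{6}\right)^n.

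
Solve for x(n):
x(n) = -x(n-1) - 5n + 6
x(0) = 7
First-order linear with linear forcing.
Homogeneous solution: x_h(n) = A·(-1)^n.
Try particular x_p(n) = pn + q. Substituting:
  pn + q = -(p(n-1) + q) - 5n + 6.
Matching the n-coefficient: p = -p - 5 ⇒ p = - \frac{5}{2}.
Matching constants: q = p - q + 6 ⇒ q = \frac{7}{4}.
General: x(n) = A·(-1)^n - \frac{5 n}{2} + \frac{7}{4}.
Apply x(0) = 7: A + \frac{7}{4} = 7 ⇒ A = \frac{21}{4}.
So x(n) = \frac{21 \left(-1\right)^{n}}{4} - \frac{5 n}{2} + \frac{7}{4}.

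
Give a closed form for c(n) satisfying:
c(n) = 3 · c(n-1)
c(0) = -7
Pure geometric recurrence with ratio 3.
By induction c(n) = c(0) · (3)^n = - 7 \cdot 3^{n}.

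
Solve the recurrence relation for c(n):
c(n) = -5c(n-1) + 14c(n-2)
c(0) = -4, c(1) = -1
Characteristic equation: x² + 5x - 14 = 0, which factors as (x - (-7))(x - (2)) = 0.
Roots r₁ = -7, r₂ = 2 (distinct).
General solution: c(n) = A·(-7)^n + B·(2)^n.
From c(0) = -4: A + B = -4.
From c(1) = -1: -7A + 2B = -1.
Solving: A = - \frac{7}{9}, B = - \frac{29}{9}.
So c(n) = - \frac{7 \left(-7\right)^{n}}{9} - \frac{29 \cdot 2^{n}}{9}.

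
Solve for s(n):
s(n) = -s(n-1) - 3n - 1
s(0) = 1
First-order linear with linear forcing.
Homogeneous solution: s_h(n) = A·(-1)^n.
Try particular s_p(n) = pn + q. Substituting:
  pn + q = -(p(n-1) + q) - 3n - 1.
Matching the n-coefficient: p = -p - 3 ⇒ p = - \frac{3}{2}.
Matching constants: q = p - q - 1 ⇒ q = - \frac{5}{4}.
General: s(n) = A·(-1)^n - \frac{3 n}{2} - \frac{5}{4}.
Apply s(0) = 1: A - \frac{5}{4} = 1 ⇒ A = \frac{9}{4}.
So s(n) = \frac{9 \left(-1\right)^{n}}{4} - \frac{3 n}{2} - \frac{5}{4}.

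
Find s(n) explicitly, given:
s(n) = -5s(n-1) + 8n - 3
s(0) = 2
First-order linear with linear forcing.
Homogeneous solution: s_h(n) = A·(-5)^n.
Try particular s_p(n) = pn + q. Substituting:
  pn + q = -5(p(n-1) + q) + 8n - 3.
Matching the n-coefficient: p = -5p + 8 ⇒ p = \frac{4}{3}.
Matching constants: q = 5p - 5q - 3 ⇒ q = \frac{11}{18}.
General: s(n) = A·(-5)^n + \frac{4 n}{3} + \frac{11}{18}.
Apply s(0) = 2: A + \frac{11}{18} = 2 ⇒ A = \frac{25}{18}.
So s(n) = \frac{25 \left(-5\right)^{n}}{18} + \frac{4 n}{3} + \frac{11}{18}.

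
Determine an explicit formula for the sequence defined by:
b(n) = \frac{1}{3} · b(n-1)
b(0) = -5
Pure geometric recurrence with ratio \frac{1}{3}.
By induction b(n) = b(0) · (\frac{1}{3})^n = - 5 \cdot 3^{- n}.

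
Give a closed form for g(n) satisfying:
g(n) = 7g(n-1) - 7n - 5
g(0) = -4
First-order linear with linear forcing.
Homogeneous solution: g_h(n) = A·(7)^n.
Try particular g_p(n) = pn + q. Substituting:
  pn + q = 7(p(n-1) + q) - 7n - 5.
Matching the n-coefficient: p = 7p - 7 ⇒ p = \frac{7}{6}.
Matching constants: q = -7p + 7q - 5 ⇒ q = \frac{79}{36}.
General: g(n) = A·(7)^n + \frac{7 n}{6} + \frac{79}{36}.
Apply g(0) = -4: A + \frac{79}{36} = -4 ⇒ A = - \frac{223}{36}.
So g(n) = - \frac{223 \cdot 7^{n}}{36} + \frac{7 n}{6} + \frac{79}{36}.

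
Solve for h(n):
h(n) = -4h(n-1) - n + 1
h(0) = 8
First-order linear with linear forcing.
Homogeneous solution: h_h(n) = A·(-4)^n.
Try particular h_p(n) = pn + q. Substituting:
  pn + q = -4(p(n-1) + q) - n + 1.
Matching the n-coefficient: p = -4p - 1 ⇒ p = - \frac{1}{5}.
Matching constants: q = 4p - 4q + 1 ⇒ q = \frac{1}{25}.
General: h(n) = A·(-4)^n - \frac{n}{5} + \frac{1}{25}.
Apply h(0) = 8: A + \frac{1}{25} = 8 ⇒ A = \frac{199}{25}.
So h(n) = \frac{199 \left(-4\right)^{n}}{25} - \frac{n}{5} + \frac{1}{25}.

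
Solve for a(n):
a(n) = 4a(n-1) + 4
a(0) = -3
First-order linear non-homogeneous.
Homogeneous solution: a_h(n) = A·(4)^n.
Try constant particular solution a_p = K: K = 4K + 4 ⇒ K = - \frac{4}{3}.
General: a(n) = A·(4)^n - \frac{4}{3}.
Apply a(0) = -3: A - \frac{4}{3} = -3 ⇒ A = - \frac{5}{3}.
So a(n) = - \frac{5 \cdot 4^{n}}{3} - \frac{4}{3}.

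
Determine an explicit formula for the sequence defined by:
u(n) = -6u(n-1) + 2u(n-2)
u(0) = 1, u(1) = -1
Characteristic equation: x² + 6x - 2 = 0.
Discriminant Δ = (-6)² + 4·(2) = 44.
Roots r₁,₂ = (-6 ± √44)/2, so r₁ = -3 + \sqrt{11}, r₂ = - \sqrt{11} - 3.
General solution: u(n) = A·r₁^n + B·r₂^n.
From the initial conditions, A + B = 1 and r₁A + r₂B = -1.
Since r₁ - r₂ = √44: A = (-1 - (1)r₂)/√44 = \frac{\sqrt{11}}{11} + \frac{1}{2}, and B = 1 - A = \frac{1}{2} - \frac{\sqrt{11}}{11}.
So u(n) = \left(\frac{\sqrt{11}}{11} + \frac{1}{2}\right)\left(-3 + \sqrt{11}\right)^n + \left(\frac{1}{2} - \frac{\sqrt{11}}{11}\right)\left(- \sqrt{11} - 3\right)^n.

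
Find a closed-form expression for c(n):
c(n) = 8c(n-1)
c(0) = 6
This is a homogeneous first-order recurrence with ratio 8.
By induction c(n) = c(0) · (8)^n = 6 \cdot 8^{n}.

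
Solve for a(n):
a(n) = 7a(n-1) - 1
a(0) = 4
First-order linear non-homogeneous.
Homogeneous solution: a_h(n) = A·(7)^n.
Try constant particular solution a_p = K: K = 7K - 1 ⇒ K = \frac{1}{6}.
General: a(n) = A·(7)^n + \frac{1}{6}.
Apply a(0) = 4: A + \frac{1}{6} = 4 ⇒ A = \frac{23}{6}.
So a(n) = \frac{23 \cdot 7^{n}}{6} + \frac{1}{6}.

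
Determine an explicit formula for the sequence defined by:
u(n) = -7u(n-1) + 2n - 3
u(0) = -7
First-order linear with linear forcing.
Homogeneous solution: u_h(n) = A·(-7)^n.
Try particular u_p(n) = pn + q. Substituting:
  pn + q = -7(p(n-1) + q) + 2n - 3.
Matching the n-coefficient: p = -7p + 2 ⇒ p = \frac{1}{4}.
Matching constants: q = 7p - 7q - 3 ⇒ q = - \frac{5}{32}.
General: u(n) = A·(-7)^n + \frac{n}{4} - \frac{5}{32}.
Apply u(0) = -7: A - \frac{5}{32} = -7 ⇒ A = - \frac{219}{32}.
So u(n) = - \frac{219 \left(-7\right)^{n}}{32} + \frac{n}{4} - \frac{5}{32}.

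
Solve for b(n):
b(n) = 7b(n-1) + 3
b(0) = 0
First-order linear non-homogeneous.
Homogeneous solution: b_h(n) = A·(7)^n.
Try constant particular solution b_p = K: K = 7K + 3 ⇒ K = - \frac{1}{2}.
General: b(n) = A·(7)^n - \frac{1}{2}.
Apply b(0) = 0: A - \frac{1}{2} = 0 ⇒ A = \frac{1}{2}.
So b(n) = \frac{7^{n}}{2} - \frac{1}{2}.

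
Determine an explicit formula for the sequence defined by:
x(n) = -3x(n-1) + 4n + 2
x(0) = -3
First-order linear with linear forcing.
Homogeneous solution: x_h(n) = A·(-3)^n.
Try particular x_p(n) = pn + q. Substituting:
  pn + q = -3(p(n-1) + q) + 4n + 2.
Matching the n-coefficient: p = -3p + 4 ⇒ p = 1.
Matching constants: q = 3p - 3q + 2 ⇒ q = \frac{5}{4}.
General: x(n) = A·(-3)^n + n + \frac{5}{4}.
Apply x(0) = -3: A + \frac{5}{4} = -3 ⇒ A = - \frac{17}{4}.
So x(n) = - \frac{17 \left(-3\right)^{n}}{4} + n + \frac{5}{4}.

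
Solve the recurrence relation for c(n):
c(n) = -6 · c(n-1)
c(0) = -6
Pure geometric recurrence with ratio -6.
By induction c(n) = c(0) · (-6)^n = - 6 \left(-6\right)^{n}.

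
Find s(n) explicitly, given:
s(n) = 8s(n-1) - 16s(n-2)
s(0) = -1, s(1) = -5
Characteristic equation: x² - 8x + 16 = 0, which is (x - (4))².
Repeated root r = 4.
General solution: s(n) = (A + Bn)·(4)^n.
From s(0) = -1: A = -1.
From s(1) = -5: (A + B)·(4) = -5 ⇒ B = - \frac{1}{4}.
So s(n) = \left(- \frac{n}{4} - 1\right) \cdot (4)^n.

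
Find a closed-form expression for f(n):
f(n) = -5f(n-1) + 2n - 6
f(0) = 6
First-order linear with linear forcing.
Homogeneous solution: f_h(n) = A·(-5)^n.
Try particular f_p(n) = pn + q. Substituting:
  pn + q = -5(p(n-1) + q) + 2n - 6.
Matching the n-coefficient: p = -5p + 2 ⇒ p = \frac{1}{3}.
Matching constants: q = 5p - 5q - 6 ⇒ q = - \frac{13}{18}.
General: f(n) = A·(-5)^n + \frac{n}{3} - \frac{13}{18}.
Apply f(0) = 6: A - \frac{13}{18} = 6 ⇒ A = \frac{121}{18}.
So f(n) = \frac{121 \left(-5\right)^{n}}{18} + \frac{n}{3} - \frac{13}{18}.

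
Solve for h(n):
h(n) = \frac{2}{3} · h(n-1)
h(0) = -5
Pure geometric recurrence with ratio \frac{2}{3}.
By induction h(n) = h(0) · (\frac{2}{3})^n = - 5 \left(\frac{2}{3}\right)^{n}.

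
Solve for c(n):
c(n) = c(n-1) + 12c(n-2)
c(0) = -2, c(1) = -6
Characteristic equation: x² - x - 12 = 0, which factors as (x - (4))(x - (-3)) = 0.
Roots r₁ = 4, r₂ = -3 (distinct).
General solution: c(n) = A·(4)^n + B·(-3)^n.
From c(0) = -2: A + B = -2.
From c(1) = -6: 4A - 3B = -6.
Solving: A = - \frac{12}{7}, B = - \frac{2}{7}.
So c(n) = - \frac{2 \left(-3\right)^{n}}{7} - \frac{12 \cdot 4^{n}}{7}.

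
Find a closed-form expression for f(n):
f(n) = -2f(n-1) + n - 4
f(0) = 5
First-order linear with linear forcing.
Homogeneous solution: f_h(n) = A·(-2)^n.
Try particular f_p(n) = pn + q. Substituting:
  pn + q = -2(p(n-1) + q) + n - 4.
Matching the n-coefficient: p = -2p + 1 ⇒ p = \frac{1}{3}.
Matching constants: q = 2p - 2q - 4 ⇒ q = - \frac{10}{9}.
General: f(n) = A·(-2)^n + \frac{n}{3} - \frac{10}{9}.
Apply f(0) = 5: A - \frac{10}{9} = 5 ⇒ A = \frac{55}{9}.
So f(n) = \frac{55 \left(-2\right)^{n}}{9} + \frac{n}{3} - \frac{10}{9}.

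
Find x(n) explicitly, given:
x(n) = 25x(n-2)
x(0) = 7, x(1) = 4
Characteristic equation: x² - 25 = 0, which factors as (x - (-5))(x - (5)) = 0.
Roots r₁ = -5, r₂ = 5 (distinct).
General solution: x(n) = A·(-5)^n + B·(5)^n.
From x(0) = 7: A + B = 7.
From x(1) = 4: -5A + 5B = 4.
Solving: A = \frac{31}{10}, B = \frac{39}{10}.
So x(n) = \frac{31 \left(-5\right)^{n}}{10} + \frac{39 \cdot 5^{n}}{10}.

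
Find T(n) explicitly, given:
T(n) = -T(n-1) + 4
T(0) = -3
First-order linear non-homogeneous.
Homogeneous solution: T_h(n) = A·(-1)^n.
Try constant particular solution T_p = K: K = -K + 4 ⇒ K = 2.
General: T(n) = A·(-1)^n + 2.
Apply T(0) = -3: A + 2 = -3 ⇒ A = -5.
So T(n) = 2 - 5 \left(-1\right)^{n}.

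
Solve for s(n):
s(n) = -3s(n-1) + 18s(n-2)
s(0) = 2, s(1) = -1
Characteristic equation: x² + 3x - 18 = 0, which factors as (x - (-6))(x - (3)) = 0.
Roots r₁ = -6, r₂ = 3 (distinct).
General solution: s(n) = A·(-6)^n + B·(3)^n.
From s(0) = 2: A + B = 2.
From s(1) = -1: -6A + 3B = -1.
Solving: A = \frac{7}{9}, B = \frac{11}{9}.
So s(n) = \frac{7 \left(-6\right)^{n}}{9} + \frac{11 \cdot 3^{n}}{9}.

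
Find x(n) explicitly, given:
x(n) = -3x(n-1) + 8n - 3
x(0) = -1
First-order linear with linear forcing.
Homogeneous solution: x_h(n) = A·(-3)^n.
Try particular x_p(n) = pn + q. Substituting:
  pn + q = -3(p(n-1) + q) + 8n - 3.
Matching the n-coefficient: p = -3p + 8 ⇒ p = 2.
Matching constants: q = 3p - 3q - 3 ⇒ q = \frac{3}{4}.
General: x(n) = A·(-3)^n + 2 n + \frac{3}{4}.
Apply x(0) = -1: A + \frac{3}{4} = -1 ⇒ A = - \frac{7}{4}.
So x(n) = - \frac{7 \left(-3\right)^{n}}{4} + 2 n + \frac{3}{4}.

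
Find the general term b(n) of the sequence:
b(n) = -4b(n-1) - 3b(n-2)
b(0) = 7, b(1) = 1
Characteristic equation: x² + 4x + 3 = 0, which factors as (x - (-1))(x - (-3)) = 0.
Roots r₁ = -1, r₂ = -3 (distinct).
General solution: b(n) = A·(-1)^n + B·(-3)^n.
From b(0) = 7: A + B = 7.
From b(1) = 1: -A - 3B = 1.
Solving: A = 11, B = -4.
So b(n) = 11 \left(-1\right)^{n} - 4 \left(-3\right)^{n}.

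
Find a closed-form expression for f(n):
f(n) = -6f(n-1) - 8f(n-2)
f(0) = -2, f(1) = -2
Characteristic equation: x² + 6x + 8 = 0, which factors as (x - (-4))(x - (-2)) = 0.
Roots r₁ = -4, r₂ = -2 (distinct).
General solution: f(n) = A·(-4)^n + B·(-2)^n.
From f(0) = -2: A + B = -2.
From f(1) = -2: -4A - 2B = -2.
Solving: A = 3, B = -5.
So f(n) = - 5 \left(-2\right)^{n} + 3 \left(-4\right)^{n}.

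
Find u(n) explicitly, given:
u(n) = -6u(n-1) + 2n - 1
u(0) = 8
First-order linear with linear forcing.
Homogeneous solution: u_h(n) = A·(-6)^n.
Try particular u_p(n) = pn + q. Substituting:
  pn + q = -6(p(n-1) + q) + 2n - 1.
Matching the n-coefficient: p = -6p + 2 ⇒ p = \frac{2}{7}.
Matching constants: q = 6p - 6q - 1 ⇒ q = \frac{5}{49}.
General: u(n) = A·(-6)^n + \frac{2 n}{7} + \frac{5}{49}.
Apply u(0) = 8: A + \frac{5}{49} = 8 ⇒ A = \frac{387}{49}.
So u(n) = \frac{387 \left(-6\right)^{n}}{49} + \frac{2 n}{7} + \frac{5}{49}.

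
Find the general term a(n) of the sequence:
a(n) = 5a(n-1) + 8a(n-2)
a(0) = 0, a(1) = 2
Characteristic equation: x² - 5x - 8 = 0.
Discriminant Δ = (5)² + 4·(8) = 57.
Roots r₁,₂ = (5 ± √57)/2, so r₁ = \frac{5}{2} + \frac{\sqrt{57}}{2}, r₂ = \frac{5}{2} - \frac{\sqrt{57}}{2}.
General solution: a(n) = A·r₁^n + B·r₂^n.
From the initial conditions, A + B = 0 and r₁A + r₂B = 2.
Since r₁ - r₂ = √57: A = (2 - (0)r₂)/√57 = \frac{2 \sqrt{57}}{57}, and B = 0 - A = - \frac{2 \sqrt{57}}{57}.
So a(n) = \left(\frac{2 \sqrt{57}}{57}\right)\left(\frac{5}{2} + \frac{\sqrt{57}}{2}\right)^n + \left(- \frac{2 \sqrt{57}}{57}\right)\left(\frac{5}{2} - \frac{\sqrt{57}}{2}\right)^n.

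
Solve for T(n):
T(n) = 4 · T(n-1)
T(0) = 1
Pure geometric recurrence with ratio 4.
By induction T(n) = T(0) · (4)^n = 4^{n}.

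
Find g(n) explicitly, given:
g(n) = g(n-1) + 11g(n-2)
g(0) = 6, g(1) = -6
Characteristic equation: x² - x - 11 = 0.
Discriminant Δ = (1)² + 4·(11) = 45.
Roots r₁,₂ = (1 ± √45)/2, so r₁ = \frac{1}{2} + \frac{3 \sqrt{5}}{2}, r₂ = \frac{1}{2} - \frac{3 \sqrt{5}}{2}.
General solution: g(n) = A·r₁^n + B·r₂^n.
From the initial conditions, A + B = 6 and r₁A + r₂B = -6.
Since r₁ - r₂ = √45: A = (-6 - (6)r₂)/√45 = 3 - \frac{3 \sqrt{5}}{5}, and B = 6 - A = \frac{3 \sqrt{5}}{5} + 3.
So g(n) = \left(3 - \frac{3 \sqrt{5}}{5}\right)\left(\frac{1}{2} + \frac{3 \sqrt{5}}{2}\right)^n + \left(\frac{3 \sqrt{5}}{5} + 3\right)\left(\frac{1}{2} - \frac{3 \sqrt{5}}{2}\right)^n.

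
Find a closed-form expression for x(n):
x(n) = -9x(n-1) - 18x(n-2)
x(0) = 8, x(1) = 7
Characteristic equation: x² + 9x + 18 = 0, which factors as (x - (-3))(x - (-6)) = 0.
Roots r₁ = -3, r₂ = -6 (distinct).
General solution: x(n) = A·(-3)^n + B·(-6)^n.
From x(0) = 8: A + B = 8.
From x(1) = 7: -3A - 6B = 7.
Solving: A = \frac{55}{3}, B = - \frac{31}{3}.
So x(n) = \frac{55 \left(-3\right)^{n}}{3} - \frac{31 \left(-6\right)^{n}}{3}.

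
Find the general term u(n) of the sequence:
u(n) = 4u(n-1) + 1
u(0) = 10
First-order linear non-homogeneous.
Homogeneous solution: u_h(n) = A·(4)^n.
Try constant particular solution u_p = K: K = 4K + 1 ⇒ K = - \frac{1}{3}.
General: u(n) = A·(4)^n - \frac{1}{3}.
Apply u(0) = 10: A - \frac{1}{3} = 10 ⇒ A = \frac{31}{3}.
So u(n) = \frac{31 \cdot 4^{n}}{3} - \frac{1}{3}.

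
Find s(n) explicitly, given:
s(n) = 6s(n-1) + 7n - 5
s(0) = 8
First-order linear with linear forcing.
Homogeneous solution: s_h(n) = A·(6)^n.
Try particular s_p(n) = pn + q. Substituting:
  pn + q = 6(p(n-1) + q) + 7n - 5.
Matching the n-coefficient: p = 6p + 7 ⇒ p = - \frac{7}{5}.
Matching constants: q = -6p + 6q - 5 ⇒ q = - \frac{17}{25}.
General: s(n) = A·(6)^n - \frac{7 n}{5} - \frac{17}{25}.
Apply s(0) = 8: A - \frac{17}{25} = 8 ⇒ A = \frac{217}{25}.
So s(n) = \frac{217 \cdot 6^{n}}{25} - \frac{7 n}{5} - \frac{17}{25}.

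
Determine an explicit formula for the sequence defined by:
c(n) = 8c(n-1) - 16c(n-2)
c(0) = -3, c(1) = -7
Characteristic equation: x² - 8x + 16 = 0, which is (x - (4))².
Repeated root r = 4.
General solution: c(n) = (A + Bn)·(4)^n.
From c(0) = -3: A = -3.
From c(1) = -7: (A + B)·(4) = -7 ⇒ B = \frac{5}{4}.
So c(n) = \left(\frac{5 n}{4} - 3\right) \cdot (4)^n.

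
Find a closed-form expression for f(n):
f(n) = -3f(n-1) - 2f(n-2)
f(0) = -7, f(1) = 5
Characteristic equation: x² + 3x + 2 = 0, which factors as (x - (-1))(x - (-2)) = 0.
Roots r₁ = -1, r₂ = -2 (distinct).
General solution: f(n) = A·(-1)^n + B·(-2)^n.
From f(0) = -7: A + B = -7.
From f(1) = 5: -A - 2B = 5.
Solving: A = -9, B = 2.
So f(n) = - 9 \left(-1\right)^{n} + 2 \left(-2\right)^{n}.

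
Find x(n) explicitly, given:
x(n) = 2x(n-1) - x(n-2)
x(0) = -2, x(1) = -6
Characteristic equation: x² - 2x + 1 = 0, which is (x - (1))².
Repeated root r = 1.
General solution: x(n) = (A + Bn)·(1)^n.
From x(0) = -2: A = -2.
From x(1) = -6: (A + B)·(1) = -6 ⇒ B = -4.
So x(n) = \left(- 4 n - 2\right) \cdot (1)^n.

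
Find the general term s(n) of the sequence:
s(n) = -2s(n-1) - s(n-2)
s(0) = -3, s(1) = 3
Characteristic equation: x² + 2x + 1 = 0, which is (x - (-1))².
Repeated root r = -1.
General solution: s(n) = (A + Bn)·(-1)^n.
From s(0) = -3: A = -3.
From s(1) = 3: (A + B)·(-1) = 3 ⇒ B = 0.
So s(n) = \left(-3\right) \cdot (-1)^n.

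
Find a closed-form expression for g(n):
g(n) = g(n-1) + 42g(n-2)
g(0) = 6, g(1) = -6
Characteristic equation: x² - x - 42 = 0, which factors as (x - (7))(x - (-6)) = 0.
Roots r₁ = 7, r₂ = -6 (distinct).
General solution: g(n) = A·(7)^n + B·(-6)^n.
From g(0) = 6: A + B = 6.
From g(1) = -6: 7A - 6B = -6.
Solving: A = \frac{30}{13}, B = \frac{48}{13}.
So g(n) = \frac{48 \left(-6\right)^{n}}{13} + \frac{30 \cdot 7^{n}}{13}.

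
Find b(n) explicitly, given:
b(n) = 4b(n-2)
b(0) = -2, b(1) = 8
Characteristic equation: x² - 4 = 0, which factors as (x - (2))(x - (-2)) = 0.
Roots r₁ = 2, r₂ = -2 (distinct).
General solution: b(n) = A·(2)^n + B·(-2)^n.
From b(0) = -2: A + B = -2.
From b(1) = 8: 2A - 2B = 8.
Solving: A = 1, B = -3.
So b(n) = - 3 \left(-2\right)^{n} + 2^{n}.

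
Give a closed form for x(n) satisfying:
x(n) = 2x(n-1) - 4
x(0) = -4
First-order linear non-homogeneous.
Homogeneous solution: x_h(n) = A·(2)^n.
Try constant particular solution x_p = K: K = 2K - 4 ⇒ K = 4.
General: x(n) = A·(2)^n + 4.
Apply x(0) = -4: A + 4 = -4 ⇒ A = -8.
So x(n) = 4 - 8 \cdot 2^{n}.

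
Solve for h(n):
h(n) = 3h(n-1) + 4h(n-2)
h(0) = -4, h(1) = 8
Characteristic equation: x² - 3x - 4 = 0, which factors as (x - (4))(x - (-1)) = 0.
Roots r₁ = 4, r₂ = -1 (distinct).
General solution: h(n) = A·(4)^n + B·(-1)^n.
From h(0) = -4: A + B = -4.
From h(1) = 8: 4A - B = 8.
Solving: A = \frac{4}{5}, B = - \frac{24}{5}.
So h(n) = - \frac{24 \left(-1\right)^{n}}{5} + \frac{4 \cdot 4^{n}}{5}.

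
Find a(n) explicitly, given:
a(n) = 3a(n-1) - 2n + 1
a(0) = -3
First-order linear with linear forcing.
Homogeneous solution: a_h(n) = A·(3)^n.
Try particular a_p(n) = pn + q. Substituting:
  pn + q = 3(p(n-1) + q) - 2n + 1.
Matching the n-coefficient: p = 3p - 2 ⇒ p = 1.
Matching constants: q = -3p + 3q + 1 ⇒ q = 1.
General: a(n) = A·(3)^n + n + 1.
Apply a(0) = -3: A + 1 = -3 ⇒ A = -4.
So a(n) = - 4 \cdot 3^{n} + n + 1.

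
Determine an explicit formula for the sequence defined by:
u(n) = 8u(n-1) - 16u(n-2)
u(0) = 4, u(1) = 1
Characteristic equation: x² - 8x + 16 = 0, which is (x - (4))².
Repeated root r = 4.
General solution: u(n) = (A + Bn)·(4)^n.
From u(0) = 4: A = 4.
From u(1) = 1: (A + B)·(4) = 1 ⇒ B = - \frac{15}{4}.
So u(n) = \left(4 - \frac{15 n}{4}\right) \cdot (4)^n.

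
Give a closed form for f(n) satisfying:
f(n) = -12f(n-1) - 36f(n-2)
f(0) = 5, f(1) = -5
Characteristic equation: x² + 12x + 36 = 0, which is (x - (-6))².
Repeated root r = -6.
General solution: f(n) = (A + Bn)·(-6)^n.
From f(0) = 5: A = 5.
From f(1) = -5: (A + B)·(-6) = -5 ⇒ B = - \frac{25}{6}.
So f(n) = \left(5 - \frac{25 n}{6}\right) \cdot (-6)^n.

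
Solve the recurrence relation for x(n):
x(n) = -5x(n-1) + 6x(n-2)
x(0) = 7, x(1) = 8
Characteristic equation: x² + 5x - 6 = 0, which factors as (x - (1))(x - (-6)) = 0.
Roots r₁ = 1, r₂ = -6 (distinct).
General solution: x(n) = A·(1)^n + B·(-6)^n.
From x(0) = 7: A + B = 7.
From x(1) = 8: A - 6B = 8.
Solving: A = \frac{50}{7}, B = - \frac{1}{7}.
So x(n) = \frac{50}{7} - \frac{\left(-6\right)^{n}}{7}.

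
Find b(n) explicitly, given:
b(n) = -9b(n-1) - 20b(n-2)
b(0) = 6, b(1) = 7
Characteristic equation: x² + 9x + 20 = 0, which factors as (x - (-4))(x - (-5)) = 0.
Roots r₁ = -4, r₂ = -5 (distinct).
General solution: b(n) = A·(-4)^n + B·(-5)^n.
From b(0) = 6: A + B = 6.
From b(1) = 7: -4A - 5B = 7.
Solving: A = 37, B = -31.
So b(n) = 37 \left(-4\right)^{n} - 31 \left(-5\right)^{n}.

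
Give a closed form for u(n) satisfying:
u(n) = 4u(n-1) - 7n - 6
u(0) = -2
First-order linear with linear forcing.
Homogeneous solution: u_h(n) = A·(4)^n.
Try particular u_p(n) = pn + q. Substituting:
  pn + q = 4(p(n-1) + q) - 7n - 6.
Matching the n-coefficient: p = 4p - 7 ⇒ p = \frac{7}{3}.
Matching constants: q = -4p + 4q - 6 ⇒ q = \frac{46}{9}.
General: u(n) = A·(4)^n + \frac{7 n}{3} + \frac{46}{9}.
Apply u(0) = -2: A + \frac{46}{9} = -2 ⇒ A = - \frac{64}{9}.
So u(n) = - \frac{64 \cdot 4^{n}}{9} + \frac{7 n}{3} + \frac{46}{9}.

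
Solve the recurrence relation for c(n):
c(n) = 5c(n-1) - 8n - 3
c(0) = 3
First-order linear with linear forcing.
Homogeneous solution: c_h(n) = A·(5)^n.
Try particular c_p(n) = pn + q. Substituting:
  pn + q = 5(p(n-1) + q) - 8n - 3.
Matching the n-coefficient: p = 5p - 8 ⇒ p = 2.
Matching constants: q = -5p + 5q - 3 ⇒ q = \frac{13}{4}.
General: c(n) = A·(5)^n + 2 n + \frac{13}{4}.
Apply c(0) = 3: A + \frac{13}{4} = 3 ⇒ A = - \frac{1}{4}.
So c(n) = - \frac{5^{n}}{4} + 2 n + \frac{13}{4}.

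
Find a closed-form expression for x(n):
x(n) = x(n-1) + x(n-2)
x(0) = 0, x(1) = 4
Characteristic equation: x² - x - 1 = 0.
Discriminant Δ = (1)² + 4·(1) = 5.
Roots r₁,₂ = (1 ± √5)/2, so r₁ = \frac{1}{2} + \frac{\sqrt{5}}{2}, r₂ = \frac{1}{2} - \frac{\sqrt{5}}{2}.
General solution: x(n) = A·r₁^n + B·r₂^n.
From the initial conditions, A + B = 0 and r₁A + r₂B = 4.
Since r₁ - r₂ = √5: A = (4 - (0)r₂)/√5 = \frac{4 \sqrt{5}}{5}, and B = 0 - A = - \frac{4 \sqrt{5}}{5}.
So x(n) = \left(\frac{4 \sqrt{5}}{5}\right)\left(\frac{1}{2} + \frac{\sqrt{5}}{2}\right)^n + \left(- \frac{4 \sqrt{5}}{5}\right)\left(\frac{1}{2} - \frac{\sqrt{5}}{2}\right)^n.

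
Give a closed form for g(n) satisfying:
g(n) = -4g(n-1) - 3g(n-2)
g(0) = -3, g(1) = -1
Characteristic equation: x² + 4x + 3 = 0, which factors as (x - (-3))(x - (-1)) = 0.
Roots r₁ = -3, r₂ = -1 (distinct).
General solution: g(n) = A·(-3)^n + B·(-1)^n.
From g(0) = -3: A + B = -3.
From g(1) = -1: -3A - B = -1.
Solving: A = 2, B = -5.
So g(n) = - 5 \left(-1\right)^{n} + 2 \left(-3\right)^{n}.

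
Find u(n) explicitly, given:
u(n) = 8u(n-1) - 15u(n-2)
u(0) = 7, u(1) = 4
Characteristic equation: x² - 8x + 15 = 0, which factors as (x - (5))(x - (3)) = 0.
Roots r₁ = 5, r₂ = 3 (distinct).
General solution: u(n) = A·(5)^n + B·(3)^n.
From u(0) = 7: A + B = 7.
From u(1) = 4: 5A + 3B = 4.
Solving: A = - \frac{17}{2}, B = \frac{31}{2}.
So u(n) = \frac{31 \cdot 3^{n}}{2} - \frac{17 \cdot 5^{n}}{2}.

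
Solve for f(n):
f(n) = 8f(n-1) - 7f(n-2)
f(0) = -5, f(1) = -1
Characteristic equation: x² - 8x + 7 = 0, which factors as (x - (7))(x - (1)) = 0.
Roots r₁ = 7, r₂ = 1 (distinct).
General solution: f(n) = A·(7)^n + B·(1)^n.
From f(0) = -5: A + B = -5.
From f(1) = -1: 7A + B = -1.
Solving: A = \frac{2}{3}, B = - \frac{17}{3}.
So f(n) = \frac{2 \cdot 7^{n}}{3} - \frac{17}{3}.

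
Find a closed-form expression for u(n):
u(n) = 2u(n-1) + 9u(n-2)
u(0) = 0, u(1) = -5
Characteristic equation: x² - 2x - 9 = 0.
Discriminant Δ = (2)² + 4·(9) = 40.
Roots r₁,₂ = (2 ± √40)/2, so r₁ = 1 + \sqrt{10}, r₂ = 1 - \sqrt{10}.
General solution: u(n) = A·r₁^n + B·r₂^n.
From the initial conditions, A + B = 0 and r₁A + r₂B = -5.
Since r₁ - r₂ = √40: A = (-5 - (0)r₂)/√40 = - \frac{\sqrt{10}}{4}, and B = 0 - A = \frac{\sqrt{10}}{4}.
So u(n) = \left(- \frac{\sqrt{10}}{4}\right)\left(1 + \sqrt{10}\right)^n + \left(\frac{\sqrt{10}}{4}\right)\left(1 - \sqrt{10}\right)^n.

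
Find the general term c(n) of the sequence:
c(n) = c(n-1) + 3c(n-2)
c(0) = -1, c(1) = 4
Characteristic equation: x² - x - 3 = 0.
Discriminant Δ = (1)² + 4·(3) = 13.
Roots r₁,₂ = (1 ± √13)/2, so r₁ = \frac{1}{2} + \frac{\sqrt{13}}{2}, r₂ = \frac{1}{2} - \frac{\sqrt{13}}{2}.
General solution: c(n) = A·r₁^n + B·r₂^n.
From the initial conditions, A + B = -1 and r₁A + r₂B = 4.
Since r₁ - r₂ = √13: A = (4 - (-1)r₂)/√13 = - \frac{1}{2} + \frac{9 \sqrt{13}}{26}, and B = -1 - A = - \frac{9 \sqrt{13}}{26} - \frac{1}{2}.
So c(n) = \left(- \frac{1}{2} + \frac{9 \sqrt{13}}{26}\right)\left(\frac{1}{2} + \frac{\sqrt{13}}{2}\right)^n + \left(- \frac{9 \sqrt{13}}{26} - \frac{1}{2}\right)\left(\frac{1}{2} - \frac{\sqrt{13}}{2}\right)^n.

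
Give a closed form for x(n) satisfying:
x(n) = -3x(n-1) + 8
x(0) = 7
First-order linear non-homogeneous.
Homogeneous solution: x_h(n) = A·(-3)^n.
Try constant particular solution x_p = K: K = -3K + 8 ⇒ K = 2.
General: x(n) = A·(-3)^n + 2.
Apply x(0) = 7: A + 2 = 7 ⇒ A = 5.
So x(n) = 5 \left(-3\right)^{n} + 2.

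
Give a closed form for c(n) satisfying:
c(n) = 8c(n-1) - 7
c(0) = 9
First-order linear non-homogeneous.
Homogeneous solution: c_h(n) = A·(8)^n.
Try constant particular solution c_p = K: K = 8K - 7 ⇒ K = 1.
General: c(n) = A·(8)^n + 1.
Apply c(0) = 9: A + 1 = 9 ⇒ A = 8.
So c(n) = 8 \cdot 8^{n} + 1.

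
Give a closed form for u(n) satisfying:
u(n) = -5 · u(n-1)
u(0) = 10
Pure geometric recurrence with ratio -5.
By induction u(n) = u(0) · (-5)^n = 10 \left(-5\right)^{n}.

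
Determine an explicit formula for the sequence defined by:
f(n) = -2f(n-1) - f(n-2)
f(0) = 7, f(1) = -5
Characteristic equation: x² + 2x + 1 = 0, which is (x - (-1))².
Repeated root r = -1.
General solution: f(n) = (A + Bn)·(-1)^n.
From f(0) = 7: A = 7.
From f(1) = -5: (A + B)·(-1) = -5 ⇒ B = -2.
So f(n) = \left(7 - 2 n\right) \cdot (-1)^n.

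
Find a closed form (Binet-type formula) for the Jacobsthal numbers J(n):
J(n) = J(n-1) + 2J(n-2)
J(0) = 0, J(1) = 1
This is the Jacobsthal sequence.
Characteristic equation: x² - x - 2 = 0; roots r₁ = 2, r₂ = -1.
General: J(n) = A·r₁^n + B·r₂^n. Solving with J(0)=0, J(1)=1 gives A = \frac{1}{3}, B = - \frac{1}{3}.
So J(n) = - \frac{\left(-1\right)^{n}}{3} + \frac{2^{n}}{3}.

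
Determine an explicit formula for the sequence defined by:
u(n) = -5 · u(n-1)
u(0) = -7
Pure geometric recurrence with ratio -5.
By induction u(n) = u(0) · (-5)^n = - 7 \left(-5\right)^{n}.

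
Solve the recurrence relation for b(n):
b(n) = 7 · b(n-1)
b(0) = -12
Pure geometric recurrence with ratio 7.
By induction b(n) = b(0) · (7)^n = - 12 \cdot 7^{n}.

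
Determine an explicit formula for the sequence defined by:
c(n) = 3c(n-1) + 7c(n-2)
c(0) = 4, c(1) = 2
Characteristic equation: x² - 3x - 7 = 0.
Discriminant Δ = (3)² + 4·(7) = 37.
Roots r₁,₂ = (3 ± √37)/2, so r₁ = \frac{3}{2} + \frac{\sqrt{37}}{2}, r₂ = \frac{3}{2} - \frac{\sqrt{37}}{2}.
General solution: c(n) = A·r₁^n + B·r₂^n.
From the initial conditions, A + B = 4 and r₁A + r₂B = 2.
Since r₁ - r₂ = √37: A = (2 - (4)r₂)/√37 = 2 - \frac{4 \sqrt{37}}{37}, and B = 4 - A = \frac{4 \sqrt{37}}{37} + 2.
So c(n) = \left(2 - \frac{4 \sqrt{37}}{37}\right)\left(\frac{3}{2} + \frac{\sqrt{37}}{2}\right)^n + \left(\frac{4 \sqrt{37}}{37} + 2\right)\left(\frac{3}{2} - \frac{\sqrt{37}}{2}\right)^n.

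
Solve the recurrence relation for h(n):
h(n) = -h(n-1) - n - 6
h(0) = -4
First-order linear with linear forcing.
Homogeneous solution: h_h(n) = A·(-1)^n.
Try particular h_p(n) = pn + q. Substituting:
  pn + q = -(p(n-1) + q) - n - 6.
Matching the n-coefficient: p = -p - 1 ⇒ p = - \frac{1}{2}.
Matching constants: q = p - q - 6 ⇒ q = - \frac{13}{4}.
General: h(n) = A·(-1)^n - \frac{n}{2} - \frac{13}{4}.
Apply h(0) = -4: A - \frac{13}{4} = -4 ⇒ A = - \frac{3}{4}.
So h(n) = - \frac{3 \left(-1\right)^{n}}{4} - \frac{n}{2} - \frac{13}{4}.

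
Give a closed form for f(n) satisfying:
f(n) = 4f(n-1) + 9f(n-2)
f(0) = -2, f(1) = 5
Characteristic equation: x² - 4x - 9 = 0.
Discriminant Δ = (4)² + 4·(9) = 52.
Roots r₁,₂ = (4 ± √52)/2, so r₁ = 2 + \sqrt{13}, r₂ = 2 - \sqrt{13}.
General solution: f(n) = A·r₁^n + B·r₂^n.
From the initial conditions, A + B = -2 and r₁A + r₂B = 5.
Since r₁ - r₂ = √52: A = (5 - (-2)r₂)/√52 = -1 + \frac{9 \sqrt{13}}{26}, and B = -2 - A = - \frac{9 \sqrt{13}}{26} - 1.
So f(n) = \left(-1 + \frac{9 \sqrt{13}}{26}\right)\left(2 + \sqrt{13}\right)^n + \left(- \frac{9 \sqrt{13}}{26} - 1\right)\left(2 - \sqrt{13}\right)^n.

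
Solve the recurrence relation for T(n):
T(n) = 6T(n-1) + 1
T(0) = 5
First-order linear non-homogeneous.
Homogeneous solution: T_h(n) = A·(6)^n.
Try constant particular solution T_p = K: K = 6K + 1 ⇒ K = - \frac{1}{5}.
General: T(n) = A·(6)^n - \frac{1}{5}.
Apply T(0) = 5: A - \frac{1}{5} = 5 ⇒ A = \frac{26}{5}.
So T(n) = \frac{26 \cdot 6^{n}}{5} - \frac{1}{5}.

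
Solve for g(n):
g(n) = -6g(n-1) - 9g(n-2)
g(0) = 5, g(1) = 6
Characteristic equation: x² + 6x + 9 = 0, which is (x - (-3))².
Repeated root r = -3.
General solution: g(n) = (A + Bn)·(-3)^n.
From g(0) = 5: A = 5.
From g(1) = 6: (A + B)·(-3) = 6 ⇒ B = -7.
So g(n) = \left(5 - 7 n\right) \cdot (-3)^n.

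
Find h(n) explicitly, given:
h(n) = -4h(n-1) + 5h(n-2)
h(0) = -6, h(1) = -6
Characteristic equation: x² + 4x - 5 = 0, which factors as (x - (1))(x - (-5)) = 0.
Roots r₁ = 1, r₂ = -5 (distinct).
General solution: h(n) = A·(1)^n + B·(-5)^n.
From h(0) = -6: A + B = -6.
From h(1) = -6: A - 5B = -6.
Solving: A = -6, B = 0.
So h(n) = -6.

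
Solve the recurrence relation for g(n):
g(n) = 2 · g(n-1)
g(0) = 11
Pure geometric recurrence with ratio 2.
By induction g(n) = g(0) · (2)^n = 11 \cdot 2^{n}.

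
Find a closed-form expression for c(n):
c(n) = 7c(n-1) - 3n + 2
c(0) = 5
First-order linear with linear forcing.
Homogeneous solution: c_h(n) = A·(7)^n.
Try particular c_p(n) = pn + q. Substituting:
  pn + q = 7(p(n-1) + q) - 3n + 2.
Matching the n-coefficient: p = 7p - 3 ⇒ p = \frac{1}{2}.
Matching constants: q = -7p + 7q + 2 ⇒ q = \frac{1}{4}.
General: c(n) = A·(7)^n + \frac{n}{2} + \frac{1}{4}.
Apply c(0) = 5: A + \frac{1}{4} = 5 ⇒ A = \frac{19}{4}.
So c(n) = \frac{19 \cdot 7^{n}}{4} + \frac{n}{2} + \frac{1}{4}.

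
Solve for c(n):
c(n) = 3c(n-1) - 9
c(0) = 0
First-order linear non-homogeneous.
Homogeneous solution: c_h(n) = A·(3)^n.
Try constant particular solution c_p = K: K = 3K - 9 ⇒ K = \frac{9}{2}.
General: c(n) = A·(3)^n + \frac{9}{2}.
Apply c(0) = 0: A + \frac{9}{2} = 0 ⇒ A = - \frac{9}{2}.
So c(n) = \frac{9}{2} - \frac{9 \cdot 3^{n}}{2}.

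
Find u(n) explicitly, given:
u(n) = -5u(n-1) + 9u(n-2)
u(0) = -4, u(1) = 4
Characteristic equation: x² + 5x - 9 = 0.
Discriminant Δ = (-5)² + 4·(9) = 61.
Roots r₁,₂ = (-5 ± √61)/2, so r₁ = - \frac{5}{2} + \frac{\sqrt{61}}{2}, r₂ = - \frac{\sqrt{61}}{2} - \frac{5}{2}.
General solution: u(n) = A·r₁^n + B·r₂^n.
From the initial conditions, A + B = -4 and r₁A + r₂B = 4.
Since r₁ - r₂ = √61: A = (4 - (-4)r₂)/√61 = -2 - \frac{6 \sqrt{61}}{61}, and B = -4 - A = -2 + \frac{6 \sqrt{61}}{61}.
So u(n) = \left(-2 - \frac{6 \sqrt{61}}{61}\right)\left(- \frac{5}{2} + \frac{\sqrt{61}}{2}\right)^n + \left(-2 + \frac{6 \sqrt{61}}{61}\right)\left(- \frac{\sqrt{61}}{2} - \frac{5}{2}\right)^n.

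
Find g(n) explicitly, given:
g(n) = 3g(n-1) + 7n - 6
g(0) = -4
First-order linear with linear forcing.
Homogeneous solution: g_h(n) = A·(3)^n.
Try particular g_p(n) = pn + q. Substituting:
  pn + q = 3(p(n-1) + q) + 7n - 6.
Matching the n-coefficient: p = 3p + 7 ⇒ p = - \frac{7}{2}.
Matching constants: q = -3p + 3q - 6 ⇒ q = - \frac{9}{4}.
General: g(n) = A·(3)^n - \frac{7 n}{2} - \frac{9}{4}.
Apply g(0) = -4: A - \frac{9}{4} = -4 ⇒ A = - \frac{7}{4}.
So g(n) = - \frac{7 \cdot 3^{n}}{4} - \frac{7 n}{2} - \frac{9}{4}.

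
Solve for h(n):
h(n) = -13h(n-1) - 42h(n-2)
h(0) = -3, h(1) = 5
Characteristic equation: x² + 13x + 42 = 0, which factors as (x - (-6))(x - (-7)) = 0.
Roots r₁ = -6, r₂ = -7 (distinct).
General solution: h(n) = A·(-6)^n + B·(-7)^n.
From h(0) = -3: A + B = -3.
From h(1) = 5: -6A - 7B = 5.
Solving: A = -16, B = 13.
So h(n) = - 16 \left(-6\right)^{n} + 13 \left(-7\right)^{n}.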